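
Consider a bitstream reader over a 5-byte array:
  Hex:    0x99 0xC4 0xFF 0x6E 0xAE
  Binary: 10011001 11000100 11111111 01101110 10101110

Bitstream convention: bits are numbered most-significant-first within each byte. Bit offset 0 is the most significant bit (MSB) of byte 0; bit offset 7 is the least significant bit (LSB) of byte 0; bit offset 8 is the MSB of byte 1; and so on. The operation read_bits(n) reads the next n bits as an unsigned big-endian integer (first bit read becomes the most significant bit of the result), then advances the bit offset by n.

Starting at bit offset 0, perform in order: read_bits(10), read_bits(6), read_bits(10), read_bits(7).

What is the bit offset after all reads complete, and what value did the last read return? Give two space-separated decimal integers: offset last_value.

Answer: 33 93

Derivation:
Read 1: bits[0:10] width=10 -> value=615 (bin 1001100111); offset now 10 = byte 1 bit 2; 30 bits remain
Read 2: bits[10:16] width=6 -> value=4 (bin 000100); offset now 16 = byte 2 bit 0; 24 bits remain
Read 3: bits[16:26] width=10 -> value=1021 (bin 1111111101); offset now 26 = byte 3 bit 2; 14 bits remain
Read 4: bits[26:33] width=7 -> value=93 (bin 1011101); offset now 33 = byte 4 bit 1; 7 bits remain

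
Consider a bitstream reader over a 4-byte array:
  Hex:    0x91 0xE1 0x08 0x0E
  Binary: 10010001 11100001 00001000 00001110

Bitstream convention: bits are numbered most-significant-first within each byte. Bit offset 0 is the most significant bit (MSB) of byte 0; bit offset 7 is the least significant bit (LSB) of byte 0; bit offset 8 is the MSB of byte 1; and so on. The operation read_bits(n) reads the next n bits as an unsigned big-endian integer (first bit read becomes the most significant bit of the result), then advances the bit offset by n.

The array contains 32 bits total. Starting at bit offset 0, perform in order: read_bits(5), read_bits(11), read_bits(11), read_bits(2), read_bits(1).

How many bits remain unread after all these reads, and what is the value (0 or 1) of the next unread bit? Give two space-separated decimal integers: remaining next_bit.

Answer: 2 1

Derivation:
Read 1: bits[0:5] width=5 -> value=18 (bin 10010); offset now 5 = byte 0 bit 5; 27 bits remain
Read 2: bits[5:16] width=11 -> value=481 (bin 00111100001); offset now 16 = byte 2 bit 0; 16 bits remain
Read 3: bits[16:27] width=11 -> value=64 (bin 00001000000); offset now 27 = byte 3 bit 3; 5 bits remain
Read 4: bits[27:29] width=2 -> value=1 (bin 01); offset now 29 = byte 3 bit 5; 3 bits remain
Read 5: bits[29:30] width=1 -> value=1 (bin 1); offset now 30 = byte 3 bit 6; 2 bits remain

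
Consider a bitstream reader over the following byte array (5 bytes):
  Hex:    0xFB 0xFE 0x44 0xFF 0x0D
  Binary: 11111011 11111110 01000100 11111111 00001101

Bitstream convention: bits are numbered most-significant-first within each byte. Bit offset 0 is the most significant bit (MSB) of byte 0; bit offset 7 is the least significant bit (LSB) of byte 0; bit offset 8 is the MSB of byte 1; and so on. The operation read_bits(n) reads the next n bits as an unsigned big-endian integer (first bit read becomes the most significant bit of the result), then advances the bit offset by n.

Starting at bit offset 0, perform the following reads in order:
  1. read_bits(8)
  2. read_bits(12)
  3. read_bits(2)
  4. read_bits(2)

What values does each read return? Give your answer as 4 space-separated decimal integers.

Answer: 251 4068 1 0

Derivation:
Read 1: bits[0:8] width=8 -> value=251 (bin 11111011); offset now 8 = byte 1 bit 0; 32 bits remain
Read 2: bits[8:20] width=12 -> value=4068 (bin 111111100100); offset now 20 = byte 2 bit 4; 20 bits remain
Read 3: bits[20:22] width=2 -> value=1 (bin 01); offset now 22 = byte 2 bit 6; 18 bits remain
Read 4: bits[22:24] width=2 -> value=0 (bin 00); offset now 24 = byte 3 bit 0; 16 bits remain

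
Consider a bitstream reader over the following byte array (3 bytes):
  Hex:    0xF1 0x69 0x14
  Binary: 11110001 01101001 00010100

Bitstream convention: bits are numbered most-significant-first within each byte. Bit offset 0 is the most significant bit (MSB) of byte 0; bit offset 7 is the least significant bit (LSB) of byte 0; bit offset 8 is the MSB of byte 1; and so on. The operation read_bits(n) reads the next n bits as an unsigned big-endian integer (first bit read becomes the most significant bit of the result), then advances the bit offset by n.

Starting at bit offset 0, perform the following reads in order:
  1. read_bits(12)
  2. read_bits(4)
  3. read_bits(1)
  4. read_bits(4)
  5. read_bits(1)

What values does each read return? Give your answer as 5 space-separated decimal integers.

Read 1: bits[0:12] width=12 -> value=3862 (bin 111100010110); offset now 12 = byte 1 bit 4; 12 bits remain
Read 2: bits[12:16] width=4 -> value=9 (bin 1001); offset now 16 = byte 2 bit 0; 8 bits remain
Read 3: bits[16:17] width=1 -> value=0 (bin 0); offset now 17 = byte 2 bit 1; 7 bits remain
Read 4: bits[17:21] width=4 -> value=2 (bin 0010); offset now 21 = byte 2 bit 5; 3 bits remain
Read 5: bits[21:22] width=1 -> value=1 (bin 1); offset now 22 = byte 2 bit 6; 2 bits remain

Answer: 3862 9 0 2 1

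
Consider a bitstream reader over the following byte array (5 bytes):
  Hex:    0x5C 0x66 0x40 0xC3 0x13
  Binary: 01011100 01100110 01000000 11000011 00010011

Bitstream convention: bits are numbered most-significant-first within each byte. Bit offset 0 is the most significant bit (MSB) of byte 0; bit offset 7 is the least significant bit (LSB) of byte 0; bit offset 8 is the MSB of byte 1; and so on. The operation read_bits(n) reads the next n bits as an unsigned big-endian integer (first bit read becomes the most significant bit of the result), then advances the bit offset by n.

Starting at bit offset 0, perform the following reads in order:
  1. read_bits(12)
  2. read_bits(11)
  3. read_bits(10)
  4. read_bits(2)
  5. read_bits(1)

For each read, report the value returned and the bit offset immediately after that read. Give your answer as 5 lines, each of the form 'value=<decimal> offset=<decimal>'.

Answer: value=1478 offset=12
value=800 offset=23
value=390 offset=33
value=0 offset=35
value=1 offset=36

Derivation:
Read 1: bits[0:12] width=12 -> value=1478 (bin 010111000110); offset now 12 = byte 1 bit 4; 28 bits remain
Read 2: bits[12:23] width=11 -> value=800 (bin 01100100000); offset now 23 = byte 2 bit 7; 17 bits remain
Read 3: bits[23:33] width=10 -> value=390 (bin 0110000110); offset now 33 = byte 4 bit 1; 7 bits remain
Read 4: bits[33:35] width=2 -> value=0 (bin 00); offset now 35 = byte 4 bit 3; 5 bits remain
Read 5: bits[35:36] width=1 -> value=1 (bin 1); offset now 36 = byte 4 bit 4; 4 bits remain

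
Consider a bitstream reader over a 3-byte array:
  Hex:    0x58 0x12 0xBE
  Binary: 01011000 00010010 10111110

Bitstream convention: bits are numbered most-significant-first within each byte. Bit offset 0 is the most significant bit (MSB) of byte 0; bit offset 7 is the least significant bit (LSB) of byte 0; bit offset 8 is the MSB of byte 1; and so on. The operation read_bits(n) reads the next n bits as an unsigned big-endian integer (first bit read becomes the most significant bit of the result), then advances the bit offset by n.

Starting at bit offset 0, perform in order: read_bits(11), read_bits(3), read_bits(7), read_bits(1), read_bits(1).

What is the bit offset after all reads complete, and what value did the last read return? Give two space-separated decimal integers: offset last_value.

Read 1: bits[0:11] width=11 -> value=704 (bin 01011000000); offset now 11 = byte 1 bit 3; 13 bits remain
Read 2: bits[11:14] width=3 -> value=4 (bin 100); offset now 14 = byte 1 bit 6; 10 bits remain
Read 3: bits[14:21] width=7 -> value=87 (bin 1010111); offset now 21 = byte 2 bit 5; 3 bits remain
Read 4: bits[21:22] width=1 -> value=1 (bin 1); offset now 22 = byte 2 bit 6; 2 bits remain
Read 5: bits[22:23] width=1 -> value=1 (bin 1); offset now 23 = byte 2 bit 7; 1 bits remain

Answer: 23 1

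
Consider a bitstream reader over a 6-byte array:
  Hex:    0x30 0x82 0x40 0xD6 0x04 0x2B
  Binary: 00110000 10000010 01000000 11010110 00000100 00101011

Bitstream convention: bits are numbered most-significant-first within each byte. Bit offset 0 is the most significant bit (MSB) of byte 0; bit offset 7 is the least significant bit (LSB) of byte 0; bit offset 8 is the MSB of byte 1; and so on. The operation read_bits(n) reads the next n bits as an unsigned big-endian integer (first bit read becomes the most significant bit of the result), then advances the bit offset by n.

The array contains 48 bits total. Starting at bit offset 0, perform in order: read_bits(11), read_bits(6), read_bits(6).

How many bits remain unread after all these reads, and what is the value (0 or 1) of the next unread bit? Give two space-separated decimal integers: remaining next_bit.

Answer: 25 0

Derivation:
Read 1: bits[0:11] width=11 -> value=388 (bin 00110000100); offset now 11 = byte 1 bit 3; 37 bits remain
Read 2: bits[11:17] width=6 -> value=4 (bin 000100); offset now 17 = byte 2 bit 1; 31 bits remain
Read 3: bits[17:23] width=6 -> value=32 (bin 100000); offset now 23 = byte 2 bit 7; 25 bits remain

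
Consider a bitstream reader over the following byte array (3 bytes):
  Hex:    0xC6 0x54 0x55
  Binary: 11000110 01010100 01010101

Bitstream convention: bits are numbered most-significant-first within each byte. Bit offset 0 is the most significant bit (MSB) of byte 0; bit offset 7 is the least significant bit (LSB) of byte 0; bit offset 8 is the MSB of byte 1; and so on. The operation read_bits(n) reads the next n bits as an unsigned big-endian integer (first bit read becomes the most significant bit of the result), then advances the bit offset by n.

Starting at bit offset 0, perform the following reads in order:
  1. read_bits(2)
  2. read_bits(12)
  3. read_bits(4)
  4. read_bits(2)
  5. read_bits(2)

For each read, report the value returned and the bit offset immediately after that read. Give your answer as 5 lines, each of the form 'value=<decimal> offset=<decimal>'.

Answer: value=3 offset=2
value=405 offset=14
value=1 offset=18
value=1 offset=20
value=1 offset=22

Derivation:
Read 1: bits[0:2] width=2 -> value=3 (bin 11); offset now 2 = byte 0 bit 2; 22 bits remain
Read 2: bits[2:14] width=12 -> value=405 (bin 000110010101); offset now 14 = byte 1 bit 6; 10 bits remain
Read 3: bits[14:18] width=4 -> value=1 (bin 0001); offset now 18 = byte 2 bit 2; 6 bits remain
Read 4: bits[18:20] width=2 -> value=1 (bin 01); offset now 20 = byte 2 bit 4; 4 bits remain
Read 5: bits[20:22] width=2 -> value=1 (bin 01); offset now 22 = byte 2 bit 6; 2 bits remain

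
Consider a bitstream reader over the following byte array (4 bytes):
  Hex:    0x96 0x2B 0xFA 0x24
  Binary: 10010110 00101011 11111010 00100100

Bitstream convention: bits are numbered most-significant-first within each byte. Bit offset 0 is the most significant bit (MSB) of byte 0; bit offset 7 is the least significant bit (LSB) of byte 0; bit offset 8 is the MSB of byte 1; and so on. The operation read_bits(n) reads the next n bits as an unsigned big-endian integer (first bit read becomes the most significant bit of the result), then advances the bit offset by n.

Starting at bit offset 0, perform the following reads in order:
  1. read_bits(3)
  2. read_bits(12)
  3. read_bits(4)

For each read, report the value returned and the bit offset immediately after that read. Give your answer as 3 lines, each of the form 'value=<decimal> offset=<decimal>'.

Answer: value=4 offset=3
value=2837 offset=15
value=15 offset=19

Derivation:
Read 1: bits[0:3] width=3 -> value=4 (bin 100); offset now 3 = byte 0 bit 3; 29 bits remain
Read 2: bits[3:15] width=12 -> value=2837 (bin 101100010101); offset now 15 = byte 1 bit 7; 17 bits remain
Read 3: bits[15:19] width=4 -> value=15 (bin 1111); offset now 19 = byte 2 bit 3; 13 bits remain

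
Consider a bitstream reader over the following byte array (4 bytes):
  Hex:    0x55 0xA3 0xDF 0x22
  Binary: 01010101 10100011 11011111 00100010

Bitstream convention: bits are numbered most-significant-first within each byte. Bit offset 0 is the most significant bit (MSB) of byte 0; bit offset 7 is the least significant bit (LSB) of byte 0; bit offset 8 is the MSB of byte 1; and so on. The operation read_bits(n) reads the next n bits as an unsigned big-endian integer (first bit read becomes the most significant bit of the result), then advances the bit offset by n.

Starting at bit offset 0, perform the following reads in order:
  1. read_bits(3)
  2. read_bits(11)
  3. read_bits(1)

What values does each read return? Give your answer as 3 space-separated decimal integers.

Read 1: bits[0:3] width=3 -> value=2 (bin 010); offset now 3 = byte 0 bit 3; 29 bits remain
Read 2: bits[3:14] width=11 -> value=1384 (bin 10101101000); offset now 14 = byte 1 bit 6; 18 bits remain
Read 3: bits[14:15] width=1 -> value=1 (bin 1); offset now 15 = byte 1 bit 7; 17 bits remain

Answer: 2 1384 1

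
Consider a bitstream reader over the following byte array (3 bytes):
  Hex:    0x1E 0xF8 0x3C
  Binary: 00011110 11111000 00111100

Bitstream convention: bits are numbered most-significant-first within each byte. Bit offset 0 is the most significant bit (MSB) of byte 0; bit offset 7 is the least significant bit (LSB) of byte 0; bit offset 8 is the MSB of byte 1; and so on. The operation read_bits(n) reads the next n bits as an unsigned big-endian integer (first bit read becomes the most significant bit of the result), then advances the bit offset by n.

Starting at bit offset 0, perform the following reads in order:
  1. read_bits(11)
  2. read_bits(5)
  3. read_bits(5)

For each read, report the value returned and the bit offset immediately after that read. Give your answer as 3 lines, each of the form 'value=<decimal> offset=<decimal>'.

Answer: value=247 offset=11
value=24 offset=16
value=7 offset=21

Derivation:
Read 1: bits[0:11] width=11 -> value=247 (bin 00011110111); offset now 11 = byte 1 bit 3; 13 bits remain
Read 2: bits[11:16] width=5 -> value=24 (bin 11000); offset now 16 = byte 2 bit 0; 8 bits remain
Read 3: bits[16:21] width=5 -> value=7 (bin 00111); offset now 21 = byte 2 bit 5; 3 bits remain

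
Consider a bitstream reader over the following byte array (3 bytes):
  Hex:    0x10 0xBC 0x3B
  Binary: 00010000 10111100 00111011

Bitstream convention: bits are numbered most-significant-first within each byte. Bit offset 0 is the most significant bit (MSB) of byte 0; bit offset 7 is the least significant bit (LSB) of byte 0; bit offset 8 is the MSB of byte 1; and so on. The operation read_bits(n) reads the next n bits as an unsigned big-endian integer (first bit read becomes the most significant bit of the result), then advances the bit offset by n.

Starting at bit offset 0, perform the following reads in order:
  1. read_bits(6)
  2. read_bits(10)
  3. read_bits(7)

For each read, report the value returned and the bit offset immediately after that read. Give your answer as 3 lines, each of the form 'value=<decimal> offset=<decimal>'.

Answer: value=4 offset=6
value=188 offset=16
value=29 offset=23

Derivation:
Read 1: bits[0:6] width=6 -> value=4 (bin 000100); offset now 6 = byte 0 bit 6; 18 bits remain
Read 2: bits[6:16] width=10 -> value=188 (bin 0010111100); offset now 16 = byte 2 bit 0; 8 bits remain
Read 3: bits[16:23] width=7 -> value=29 (bin 0011101); offset now 23 = byte 2 bit 7; 1 bits remain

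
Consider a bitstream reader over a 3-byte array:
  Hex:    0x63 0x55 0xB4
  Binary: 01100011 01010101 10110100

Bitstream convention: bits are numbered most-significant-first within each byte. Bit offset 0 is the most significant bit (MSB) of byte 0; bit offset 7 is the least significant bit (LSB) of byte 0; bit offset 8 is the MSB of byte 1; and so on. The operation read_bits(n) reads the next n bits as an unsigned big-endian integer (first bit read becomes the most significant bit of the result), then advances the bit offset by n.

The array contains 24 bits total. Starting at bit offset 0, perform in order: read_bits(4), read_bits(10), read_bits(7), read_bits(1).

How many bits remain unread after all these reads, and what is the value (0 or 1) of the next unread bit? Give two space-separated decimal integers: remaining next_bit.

Read 1: bits[0:4] width=4 -> value=6 (bin 0110); offset now 4 = byte 0 bit 4; 20 bits remain
Read 2: bits[4:14] width=10 -> value=213 (bin 0011010101); offset now 14 = byte 1 bit 6; 10 bits remain
Read 3: bits[14:21] width=7 -> value=54 (bin 0110110); offset now 21 = byte 2 bit 5; 3 bits remain
Read 4: bits[21:22] width=1 -> value=1 (bin 1); offset now 22 = byte 2 bit 6; 2 bits remain

Answer: 2 0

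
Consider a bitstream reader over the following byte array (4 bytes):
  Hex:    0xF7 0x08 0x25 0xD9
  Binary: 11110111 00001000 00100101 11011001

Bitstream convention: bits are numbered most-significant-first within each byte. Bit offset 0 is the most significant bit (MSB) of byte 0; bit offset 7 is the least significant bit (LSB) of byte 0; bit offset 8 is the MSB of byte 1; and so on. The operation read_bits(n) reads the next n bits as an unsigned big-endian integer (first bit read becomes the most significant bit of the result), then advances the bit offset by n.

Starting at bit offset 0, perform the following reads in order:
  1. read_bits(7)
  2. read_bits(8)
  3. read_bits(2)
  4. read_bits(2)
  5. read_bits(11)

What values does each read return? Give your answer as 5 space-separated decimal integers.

Answer: 123 132 0 1 374

Derivation:
Read 1: bits[0:7] width=7 -> value=123 (bin 1111011); offset now 7 = byte 0 bit 7; 25 bits remain
Read 2: bits[7:15] width=8 -> value=132 (bin 10000100); offset now 15 = byte 1 bit 7; 17 bits remain
Read 3: bits[15:17] width=2 -> value=0 (bin 00); offset now 17 = byte 2 bit 1; 15 bits remain
Read 4: bits[17:19] width=2 -> value=1 (bin 01); offset now 19 = byte 2 bit 3; 13 bits remain
Read 5: bits[19:30] width=11 -> value=374 (bin 00101110110); offset now 30 = byte 3 bit 6; 2 bits remain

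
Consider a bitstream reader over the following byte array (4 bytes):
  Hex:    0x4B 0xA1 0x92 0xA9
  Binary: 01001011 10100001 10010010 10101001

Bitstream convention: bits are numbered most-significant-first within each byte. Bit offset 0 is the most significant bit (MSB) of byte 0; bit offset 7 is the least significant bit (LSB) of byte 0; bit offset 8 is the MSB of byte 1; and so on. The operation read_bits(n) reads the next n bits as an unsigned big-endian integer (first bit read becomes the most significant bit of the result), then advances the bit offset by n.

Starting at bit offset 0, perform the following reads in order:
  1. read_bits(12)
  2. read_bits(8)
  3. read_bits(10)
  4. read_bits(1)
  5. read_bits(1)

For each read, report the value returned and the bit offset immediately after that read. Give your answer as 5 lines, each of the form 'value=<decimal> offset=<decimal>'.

Answer: value=1210 offset=12
value=25 offset=20
value=170 offset=30
value=0 offset=31
value=1 offset=32

Derivation:
Read 1: bits[0:12] width=12 -> value=1210 (bin 010010111010); offset now 12 = byte 1 bit 4; 20 bits remain
Read 2: bits[12:20] width=8 -> value=25 (bin 00011001); offset now 20 = byte 2 bit 4; 12 bits remain
Read 3: bits[20:30] width=10 -> value=170 (bin 0010101010); offset now 30 = byte 3 bit 6; 2 bits remain
Read 4: bits[30:31] width=1 -> value=0 (bin 0); offset now 31 = byte 3 bit 7; 1 bits remain
Read 5: bits[31:32] width=1 -> value=1 (bin 1); offset now 32 = byte 4 bit 0; 0 bits remain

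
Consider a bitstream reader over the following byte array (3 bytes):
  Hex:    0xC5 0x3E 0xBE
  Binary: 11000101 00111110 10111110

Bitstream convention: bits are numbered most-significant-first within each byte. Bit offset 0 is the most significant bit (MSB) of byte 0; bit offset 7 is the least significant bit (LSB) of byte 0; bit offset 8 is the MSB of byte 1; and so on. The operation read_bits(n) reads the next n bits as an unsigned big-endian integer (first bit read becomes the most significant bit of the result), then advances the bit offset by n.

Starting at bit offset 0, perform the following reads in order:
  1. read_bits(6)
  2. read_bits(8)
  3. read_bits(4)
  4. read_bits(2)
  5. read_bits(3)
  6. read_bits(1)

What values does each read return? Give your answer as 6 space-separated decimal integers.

Read 1: bits[0:6] width=6 -> value=49 (bin 110001); offset now 6 = byte 0 bit 6; 18 bits remain
Read 2: bits[6:14] width=8 -> value=79 (bin 01001111); offset now 14 = byte 1 bit 6; 10 bits remain
Read 3: bits[14:18] width=4 -> value=10 (bin 1010); offset now 18 = byte 2 bit 2; 6 bits remain
Read 4: bits[18:20] width=2 -> value=3 (bin 11); offset now 20 = byte 2 bit 4; 4 bits remain
Read 5: bits[20:23] width=3 -> value=7 (bin 111); offset now 23 = byte 2 bit 7; 1 bits remain
Read 6: bits[23:24] width=1 -> value=0 (bin 0); offset now 24 = byte 3 bit 0; 0 bits remain

Answer: 49 79 10 3 7 0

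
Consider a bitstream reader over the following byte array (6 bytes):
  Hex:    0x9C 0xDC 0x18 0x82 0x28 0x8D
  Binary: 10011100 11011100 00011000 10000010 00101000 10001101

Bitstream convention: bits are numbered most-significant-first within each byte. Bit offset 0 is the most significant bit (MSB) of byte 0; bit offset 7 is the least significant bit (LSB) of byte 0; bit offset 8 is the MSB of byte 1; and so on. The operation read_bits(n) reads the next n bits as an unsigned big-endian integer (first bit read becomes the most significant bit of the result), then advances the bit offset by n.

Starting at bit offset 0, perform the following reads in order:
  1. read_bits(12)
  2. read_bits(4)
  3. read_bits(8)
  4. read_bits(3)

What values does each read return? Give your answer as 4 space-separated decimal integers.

Read 1: bits[0:12] width=12 -> value=2509 (bin 100111001101); offset now 12 = byte 1 bit 4; 36 bits remain
Read 2: bits[12:16] width=4 -> value=12 (bin 1100); offset now 16 = byte 2 bit 0; 32 bits remain
Read 3: bits[16:24] width=8 -> value=24 (bin 00011000); offset now 24 = byte 3 bit 0; 24 bits remain
Read 4: bits[24:27] width=3 -> value=4 (bin 100); offset now 27 = byte 3 bit 3; 21 bits remain

Answer: 2509 12 24 4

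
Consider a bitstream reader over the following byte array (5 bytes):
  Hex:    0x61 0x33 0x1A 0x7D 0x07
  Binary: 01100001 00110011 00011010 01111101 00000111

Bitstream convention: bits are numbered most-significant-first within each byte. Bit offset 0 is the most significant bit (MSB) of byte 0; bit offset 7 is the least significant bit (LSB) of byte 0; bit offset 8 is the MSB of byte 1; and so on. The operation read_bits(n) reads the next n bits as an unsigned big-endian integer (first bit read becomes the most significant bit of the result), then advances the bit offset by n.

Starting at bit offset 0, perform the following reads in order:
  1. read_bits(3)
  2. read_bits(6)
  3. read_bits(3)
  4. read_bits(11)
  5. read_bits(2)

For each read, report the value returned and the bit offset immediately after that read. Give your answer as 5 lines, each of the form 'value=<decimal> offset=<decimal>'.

Read 1: bits[0:3] width=3 -> value=3 (bin 011); offset now 3 = byte 0 bit 3; 37 bits remain
Read 2: bits[3:9] width=6 -> value=2 (bin 000010); offset now 9 = byte 1 bit 1; 31 bits remain
Read 3: bits[9:12] width=3 -> value=3 (bin 011); offset now 12 = byte 1 bit 4; 28 bits remain
Read 4: bits[12:23] width=11 -> value=397 (bin 00110001101); offset now 23 = byte 2 bit 7; 17 bits remain
Read 5: bits[23:25] width=2 -> value=0 (bin 00); offset now 25 = byte 3 bit 1; 15 bits remain

Answer: value=3 offset=3
value=2 offset=9
value=3 offset=12
value=397 offset=23
value=0 offset=25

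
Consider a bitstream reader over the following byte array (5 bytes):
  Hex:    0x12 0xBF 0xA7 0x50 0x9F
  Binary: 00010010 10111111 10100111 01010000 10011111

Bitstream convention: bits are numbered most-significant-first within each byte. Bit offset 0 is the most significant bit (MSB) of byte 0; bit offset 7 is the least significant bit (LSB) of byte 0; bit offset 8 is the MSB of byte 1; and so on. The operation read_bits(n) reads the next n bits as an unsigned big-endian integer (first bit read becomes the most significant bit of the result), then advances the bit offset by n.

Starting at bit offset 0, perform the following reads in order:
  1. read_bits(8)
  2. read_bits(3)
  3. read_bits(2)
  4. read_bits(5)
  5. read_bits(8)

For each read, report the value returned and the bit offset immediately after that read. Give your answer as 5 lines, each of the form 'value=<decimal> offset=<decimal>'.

Answer: value=18 offset=8
value=5 offset=11
value=3 offset=13
value=30 offset=18
value=157 offset=26

Derivation:
Read 1: bits[0:8] width=8 -> value=18 (bin 00010010); offset now 8 = byte 1 bit 0; 32 bits remain
Read 2: bits[8:11] width=3 -> value=5 (bin 101); offset now 11 = byte 1 bit 3; 29 bits remain
Read 3: bits[11:13] width=2 -> value=3 (bin 11); offset now 13 = byte 1 bit 5; 27 bits remain
Read 4: bits[13:18] width=5 -> value=30 (bin 11110); offset now 18 = byte 2 bit 2; 22 bits remain
Read 5: bits[18:26] width=8 -> value=157 (bin 10011101); offset now 26 = byte 3 bit 2; 14 bits remain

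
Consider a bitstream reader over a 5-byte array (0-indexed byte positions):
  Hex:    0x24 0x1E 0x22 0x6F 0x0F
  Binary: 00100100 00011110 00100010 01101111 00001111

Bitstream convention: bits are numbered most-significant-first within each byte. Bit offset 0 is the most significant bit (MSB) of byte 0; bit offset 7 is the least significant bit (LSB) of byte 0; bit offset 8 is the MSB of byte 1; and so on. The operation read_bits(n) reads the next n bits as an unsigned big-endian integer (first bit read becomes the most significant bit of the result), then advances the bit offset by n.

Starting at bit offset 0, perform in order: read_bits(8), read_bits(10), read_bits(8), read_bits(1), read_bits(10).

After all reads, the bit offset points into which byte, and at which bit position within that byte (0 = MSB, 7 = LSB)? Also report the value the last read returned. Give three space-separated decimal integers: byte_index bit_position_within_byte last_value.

Answer: 4 5 481

Derivation:
Read 1: bits[0:8] width=8 -> value=36 (bin 00100100); offset now 8 = byte 1 bit 0; 32 bits remain
Read 2: bits[8:18] width=10 -> value=120 (bin 0001111000); offset now 18 = byte 2 bit 2; 22 bits remain
Read 3: bits[18:26] width=8 -> value=137 (bin 10001001); offset now 26 = byte 3 bit 2; 14 bits remain
Read 4: bits[26:27] width=1 -> value=1 (bin 1); offset now 27 = byte 3 bit 3; 13 bits remain
Read 5: bits[27:37] width=10 -> value=481 (bin 0111100001); offset now 37 = byte 4 bit 5; 3 bits remain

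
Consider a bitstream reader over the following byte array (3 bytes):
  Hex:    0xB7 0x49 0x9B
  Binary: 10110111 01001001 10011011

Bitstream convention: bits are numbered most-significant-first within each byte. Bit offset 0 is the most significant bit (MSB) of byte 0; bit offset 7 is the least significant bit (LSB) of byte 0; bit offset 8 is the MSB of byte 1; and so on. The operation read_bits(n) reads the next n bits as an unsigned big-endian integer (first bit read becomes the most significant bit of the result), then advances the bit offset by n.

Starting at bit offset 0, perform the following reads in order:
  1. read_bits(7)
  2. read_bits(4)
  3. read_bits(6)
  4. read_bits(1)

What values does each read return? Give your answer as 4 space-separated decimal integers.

Answer: 91 10 19 0

Derivation:
Read 1: bits[0:7] width=7 -> value=91 (bin 1011011); offset now 7 = byte 0 bit 7; 17 bits remain
Read 2: bits[7:11] width=4 -> value=10 (bin 1010); offset now 11 = byte 1 bit 3; 13 bits remain
Read 3: bits[11:17] width=6 -> value=19 (bin 010011); offset now 17 = byte 2 bit 1; 7 bits remain
Read 4: bits[17:18] width=1 -> value=0 (bin 0); offset now 18 = byte 2 bit 2; 6 bits remain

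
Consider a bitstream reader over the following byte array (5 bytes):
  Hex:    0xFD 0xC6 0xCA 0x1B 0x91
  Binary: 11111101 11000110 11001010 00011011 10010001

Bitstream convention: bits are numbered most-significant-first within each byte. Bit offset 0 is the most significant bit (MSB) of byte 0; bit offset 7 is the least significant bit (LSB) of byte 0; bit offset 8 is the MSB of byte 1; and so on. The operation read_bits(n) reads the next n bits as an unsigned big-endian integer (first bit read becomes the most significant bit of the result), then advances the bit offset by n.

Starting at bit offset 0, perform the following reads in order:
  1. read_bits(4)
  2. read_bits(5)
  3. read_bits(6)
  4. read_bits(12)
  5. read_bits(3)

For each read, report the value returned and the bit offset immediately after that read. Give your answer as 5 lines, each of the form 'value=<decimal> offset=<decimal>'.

Answer: value=15 offset=4
value=27 offset=9
value=35 offset=15
value=1616 offset=27
value=6 offset=30

Derivation:
Read 1: bits[0:4] width=4 -> value=15 (bin 1111); offset now 4 = byte 0 bit 4; 36 bits remain
Read 2: bits[4:9] width=5 -> value=27 (bin 11011); offset now 9 = byte 1 bit 1; 31 bits remain
Read 3: bits[9:15] width=6 -> value=35 (bin 100011); offset now 15 = byte 1 bit 7; 25 bits remain
Read 4: bits[15:27] width=12 -> value=1616 (bin 011001010000); offset now 27 = byte 3 bit 3; 13 bits remain
Read 5: bits[27:30] width=3 -> value=6 (bin 110); offset now 30 = byte 3 bit 6; 10 bits remain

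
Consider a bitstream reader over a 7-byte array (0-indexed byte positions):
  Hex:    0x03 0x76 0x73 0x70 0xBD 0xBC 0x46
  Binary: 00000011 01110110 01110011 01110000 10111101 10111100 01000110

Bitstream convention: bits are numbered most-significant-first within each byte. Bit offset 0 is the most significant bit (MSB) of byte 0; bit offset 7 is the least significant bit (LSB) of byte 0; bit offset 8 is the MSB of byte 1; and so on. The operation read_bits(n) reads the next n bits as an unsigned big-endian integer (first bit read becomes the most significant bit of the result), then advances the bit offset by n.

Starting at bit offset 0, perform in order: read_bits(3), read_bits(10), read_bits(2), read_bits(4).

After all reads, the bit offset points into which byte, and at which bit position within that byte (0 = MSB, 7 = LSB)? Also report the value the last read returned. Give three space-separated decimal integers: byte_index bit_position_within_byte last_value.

Answer: 2 3 3

Derivation:
Read 1: bits[0:3] width=3 -> value=0 (bin 000); offset now 3 = byte 0 bit 3; 53 bits remain
Read 2: bits[3:13] width=10 -> value=110 (bin 0001101110); offset now 13 = byte 1 bit 5; 43 bits remain
Read 3: bits[13:15] width=2 -> value=3 (bin 11); offset now 15 = byte 1 bit 7; 41 bits remain
Read 4: bits[15:19] width=4 -> value=3 (bin 0011); offset now 19 = byte 2 bit 3; 37 bits remain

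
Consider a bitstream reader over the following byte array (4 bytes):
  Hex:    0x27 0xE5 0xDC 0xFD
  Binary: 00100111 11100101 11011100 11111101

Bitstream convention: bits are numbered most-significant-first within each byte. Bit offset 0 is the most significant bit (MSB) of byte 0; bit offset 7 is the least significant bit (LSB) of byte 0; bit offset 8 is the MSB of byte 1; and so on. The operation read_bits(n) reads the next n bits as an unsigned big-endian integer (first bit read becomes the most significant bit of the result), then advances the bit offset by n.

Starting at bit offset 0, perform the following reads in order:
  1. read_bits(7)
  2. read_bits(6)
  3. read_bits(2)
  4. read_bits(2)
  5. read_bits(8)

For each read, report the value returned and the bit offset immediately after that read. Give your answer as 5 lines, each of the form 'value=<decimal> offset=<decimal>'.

Read 1: bits[0:7] width=7 -> value=19 (bin 0010011); offset now 7 = byte 0 bit 7; 25 bits remain
Read 2: bits[7:13] width=6 -> value=60 (bin 111100); offset now 13 = byte 1 bit 5; 19 bits remain
Read 3: bits[13:15] width=2 -> value=2 (bin 10); offset now 15 = byte 1 bit 7; 17 bits remain
Read 4: bits[15:17] width=2 -> value=3 (bin 11); offset now 17 = byte 2 bit 1; 15 bits remain
Read 5: bits[17:25] width=8 -> value=185 (bin 10111001); offset now 25 = byte 3 bit 1; 7 bits remain

Answer: value=19 offset=7
value=60 offset=13
value=2 offset=15
value=3 offset=17
value=185 offset=25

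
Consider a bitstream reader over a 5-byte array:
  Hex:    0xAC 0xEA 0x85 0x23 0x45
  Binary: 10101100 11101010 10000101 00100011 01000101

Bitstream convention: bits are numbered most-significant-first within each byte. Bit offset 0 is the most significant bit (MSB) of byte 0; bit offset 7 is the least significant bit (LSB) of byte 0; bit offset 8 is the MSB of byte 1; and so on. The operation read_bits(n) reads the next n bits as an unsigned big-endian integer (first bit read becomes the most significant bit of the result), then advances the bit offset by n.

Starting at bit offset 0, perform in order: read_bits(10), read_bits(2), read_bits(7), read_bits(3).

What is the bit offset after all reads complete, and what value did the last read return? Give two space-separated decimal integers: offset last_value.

Read 1: bits[0:10] width=10 -> value=691 (bin 1010110011); offset now 10 = byte 1 bit 2; 30 bits remain
Read 2: bits[10:12] width=2 -> value=2 (bin 10); offset now 12 = byte 1 bit 4; 28 bits remain
Read 3: bits[12:19] width=7 -> value=84 (bin 1010100); offset now 19 = byte 2 bit 3; 21 bits remain
Read 4: bits[19:22] width=3 -> value=1 (bin 001); offset now 22 = byte 2 bit 6; 18 bits remain

Answer: 22 1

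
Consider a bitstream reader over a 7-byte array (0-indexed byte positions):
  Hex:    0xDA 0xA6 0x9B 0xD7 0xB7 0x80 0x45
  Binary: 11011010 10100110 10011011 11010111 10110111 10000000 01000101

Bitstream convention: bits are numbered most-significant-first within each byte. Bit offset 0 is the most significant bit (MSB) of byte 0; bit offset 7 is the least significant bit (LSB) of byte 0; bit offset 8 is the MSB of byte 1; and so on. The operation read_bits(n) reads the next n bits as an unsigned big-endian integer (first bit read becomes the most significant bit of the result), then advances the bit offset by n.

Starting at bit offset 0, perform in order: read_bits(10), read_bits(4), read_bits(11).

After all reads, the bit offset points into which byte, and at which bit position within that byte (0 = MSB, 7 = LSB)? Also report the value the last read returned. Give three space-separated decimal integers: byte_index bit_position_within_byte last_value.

Answer: 3 1 1335

Derivation:
Read 1: bits[0:10] width=10 -> value=874 (bin 1101101010); offset now 10 = byte 1 bit 2; 46 bits remain
Read 2: bits[10:14] width=4 -> value=9 (bin 1001); offset now 14 = byte 1 bit 6; 42 bits remain
Read 3: bits[14:25] width=11 -> value=1335 (bin 10100110111); offset now 25 = byte 3 bit 1; 31 bits remain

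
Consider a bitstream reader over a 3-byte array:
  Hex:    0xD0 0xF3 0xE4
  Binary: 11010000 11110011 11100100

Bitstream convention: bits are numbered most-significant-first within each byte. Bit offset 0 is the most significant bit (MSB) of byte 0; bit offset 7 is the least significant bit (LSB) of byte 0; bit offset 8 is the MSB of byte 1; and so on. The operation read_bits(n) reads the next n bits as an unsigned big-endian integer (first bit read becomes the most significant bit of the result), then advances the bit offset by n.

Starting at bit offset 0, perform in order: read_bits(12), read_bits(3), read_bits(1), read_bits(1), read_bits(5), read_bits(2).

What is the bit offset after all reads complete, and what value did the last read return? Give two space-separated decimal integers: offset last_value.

Answer: 24 0

Derivation:
Read 1: bits[0:12] width=12 -> value=3343 (bin 110100001111); offset now 12 = byte 1 bit 4; 12 bits remain
Read 2: bits[12:15] width=3 -> value=1 (bin 001); offset now 15 = byte 1 bit 7; 9 bits remain
Read 3: bits[15:16] width=1 -> value=1 (bin 1); offset now 16 = byte 2 bit 0; 8 bits remain
Read 4: bits[16:17] width=1 -> value=1 (bin 1); offset now 17 = byte 2 bit 1; 7 bits remain
Read 5: bits[17:22] width=5 -> value=25 (bin 11001); offset now 22 = byte 2 bit 6; 2 bits remain
Read 6: bits[22:24] width=2 -> value=0 (bin 00); offset now 24 = byte 3 bit 0; 0 bits remain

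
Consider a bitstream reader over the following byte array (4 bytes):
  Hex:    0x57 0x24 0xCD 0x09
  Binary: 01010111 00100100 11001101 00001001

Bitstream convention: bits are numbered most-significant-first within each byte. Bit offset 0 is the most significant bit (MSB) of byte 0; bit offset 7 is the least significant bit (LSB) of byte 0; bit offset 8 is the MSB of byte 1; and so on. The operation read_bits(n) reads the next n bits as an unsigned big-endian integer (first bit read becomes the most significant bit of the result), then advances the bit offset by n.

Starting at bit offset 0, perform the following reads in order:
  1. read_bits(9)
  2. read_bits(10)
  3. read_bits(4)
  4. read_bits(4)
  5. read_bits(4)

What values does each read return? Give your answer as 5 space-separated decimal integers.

Read 1: bits[0:9] width=9 -> value=174 (bin 010101110); offset now 9 = byte 1 bit 1; 23 bits remain
Read 2: bits[9:19] width=10 -> value=294 (bin 0100100110); offset now 19 = byte 2 bit 3; 13 bits remain
Read 3: bits[19:23] width=4 -> value=6 (bin 0110); offset now 23 = byte 2 bit 7; 9 bits remain
Read 4: bits[23:27] width=4 -> value=8 (bin 1000); offset now 27 = byte 3 bit 3; 5 bits remain
Read 5: bits[27:31] width=4 -> value=4 (bin 0100); offset now 31 = byte 3 bit 7; 1 bits remain

Answer: 174 294 6 8 4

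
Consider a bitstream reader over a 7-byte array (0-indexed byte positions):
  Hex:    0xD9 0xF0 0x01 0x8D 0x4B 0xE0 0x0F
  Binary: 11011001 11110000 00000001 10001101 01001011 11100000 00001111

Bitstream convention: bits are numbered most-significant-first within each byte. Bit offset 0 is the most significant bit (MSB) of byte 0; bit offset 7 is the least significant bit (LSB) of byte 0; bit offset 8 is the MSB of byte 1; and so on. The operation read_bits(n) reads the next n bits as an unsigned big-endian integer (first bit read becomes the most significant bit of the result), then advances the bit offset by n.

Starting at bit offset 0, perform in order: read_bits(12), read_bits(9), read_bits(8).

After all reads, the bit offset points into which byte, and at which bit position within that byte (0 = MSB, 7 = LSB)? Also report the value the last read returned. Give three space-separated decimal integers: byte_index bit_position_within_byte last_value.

Read 1: bits[0:12] width=12 -> value=3487 (bin 110110011111); offset now 12 = byte 1 bit 4; 44 bits remain
Read 2: bits[12:21] width=9 -> value=0 (bin 000000000); offset now 21 = byte 2 bit 5; 35 bits remain
Read 3: bits[21:29] width=8 -> value=49 (bin 00110001); offset now 29 = byte 3 bit 5; 27 bits remain

Answer: 3 5 49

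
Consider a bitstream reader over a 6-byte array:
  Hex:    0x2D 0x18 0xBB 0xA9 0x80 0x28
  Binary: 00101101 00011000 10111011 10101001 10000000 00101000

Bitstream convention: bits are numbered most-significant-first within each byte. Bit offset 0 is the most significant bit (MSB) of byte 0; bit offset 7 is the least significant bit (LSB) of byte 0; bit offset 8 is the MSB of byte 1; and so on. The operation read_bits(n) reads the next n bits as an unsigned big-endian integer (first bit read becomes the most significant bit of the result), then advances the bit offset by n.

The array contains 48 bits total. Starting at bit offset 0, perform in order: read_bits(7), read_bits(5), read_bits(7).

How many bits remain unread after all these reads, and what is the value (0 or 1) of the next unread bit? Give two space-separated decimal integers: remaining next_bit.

Read 1: bits[0:7] width=7 -> value=22 (bin 0010110); offset now 7 = byte 0 bit 7; 41 bits remain
Read 2: bits[7:12] width=5 -> value=17 (bin 10001); offset now 12 = byte 1 bit 4; 36 bits remain
Read 3: bits[12:19] width=7 -> value=69 (bin 1000101); offset now 19 = byte 2 bit 3; 29 bits remain

Answer: 29 1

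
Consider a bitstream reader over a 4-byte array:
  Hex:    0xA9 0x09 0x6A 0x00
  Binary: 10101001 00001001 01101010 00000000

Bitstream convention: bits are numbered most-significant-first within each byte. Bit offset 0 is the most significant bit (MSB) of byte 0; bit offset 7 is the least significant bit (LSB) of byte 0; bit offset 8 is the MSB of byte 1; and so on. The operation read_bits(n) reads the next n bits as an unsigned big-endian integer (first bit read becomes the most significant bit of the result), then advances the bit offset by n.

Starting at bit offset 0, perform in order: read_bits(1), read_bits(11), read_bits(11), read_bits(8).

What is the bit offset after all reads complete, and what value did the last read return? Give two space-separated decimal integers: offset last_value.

Answer: 31 0

Derivation:
Read 1: bits[0:1] width=1 -> value=1 (bin 1); offset now 1 = byte 0 bit 1; 31 bits remain
Read 2: bits[1:12] width=11 -> value=656 (bin 01010010000); offset now 12 = byte 1 bit 4; 20 bits remain
Read 3: bits[12:23] width=11 -> value=1205 (bin 10010110101); offset now 23 = byte 2 bit 7; 9 bits remain
Read 4: bits[23:31] width=8 -> value=0 (bin 00000000); offset now 31 = byte 3 bit 7; 1 bits remain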